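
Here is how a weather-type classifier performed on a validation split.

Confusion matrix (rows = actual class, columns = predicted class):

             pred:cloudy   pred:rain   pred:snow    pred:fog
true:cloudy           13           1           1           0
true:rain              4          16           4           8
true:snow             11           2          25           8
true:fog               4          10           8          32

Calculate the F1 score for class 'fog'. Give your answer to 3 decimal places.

0.627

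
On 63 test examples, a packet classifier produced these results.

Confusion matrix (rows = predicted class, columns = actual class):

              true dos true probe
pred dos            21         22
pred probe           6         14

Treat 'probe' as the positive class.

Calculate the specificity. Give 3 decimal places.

0.778

Specificity = TN/(TN+FP) = 21/(21+6) = 0.778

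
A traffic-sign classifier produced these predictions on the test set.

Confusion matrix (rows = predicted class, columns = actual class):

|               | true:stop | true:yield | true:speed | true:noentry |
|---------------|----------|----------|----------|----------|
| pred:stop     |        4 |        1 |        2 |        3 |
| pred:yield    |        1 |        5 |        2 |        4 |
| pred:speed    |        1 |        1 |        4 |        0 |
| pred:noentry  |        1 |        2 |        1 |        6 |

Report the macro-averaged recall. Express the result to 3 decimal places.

0.508

Per-class recall (TP/(TP+FN)):
  stop: TP=4, FN=1+1+1=3 → 4/7 = 0.5714
  yield: TP=5, FN=1+1+2=4 → 5/9 = 0.5556
  speed: TP=4, FN=2+2+1=5 → 4/9 = 0.4444
  noentry: TP=6, FN=3+4+0=7 → 6/13 = 0.4615
Macro-recall = mean = (0.5714 + 0.5556 + 0.4444 + 0.4615) / 4 = 0.508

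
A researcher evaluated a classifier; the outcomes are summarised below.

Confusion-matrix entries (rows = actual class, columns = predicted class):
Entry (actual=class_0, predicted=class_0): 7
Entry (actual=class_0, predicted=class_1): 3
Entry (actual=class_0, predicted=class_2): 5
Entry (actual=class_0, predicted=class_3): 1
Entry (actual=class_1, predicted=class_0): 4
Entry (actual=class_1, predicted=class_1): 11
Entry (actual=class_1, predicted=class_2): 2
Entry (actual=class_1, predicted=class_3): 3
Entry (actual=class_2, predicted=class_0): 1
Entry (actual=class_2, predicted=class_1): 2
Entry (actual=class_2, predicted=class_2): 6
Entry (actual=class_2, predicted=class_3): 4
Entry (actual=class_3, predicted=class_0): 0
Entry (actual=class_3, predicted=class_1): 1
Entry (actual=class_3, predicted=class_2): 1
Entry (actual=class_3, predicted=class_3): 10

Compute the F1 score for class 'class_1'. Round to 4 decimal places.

One-vs-rest for 'class_1': TP = diagonal; FP = other classes predicted 'class_1'; FN = 'class_1' predicted as other.
F1 score = 2·TP/(2·TP+FP+FN).
class_1: TP=11, FP=3+2+1=6, FN=4+2+3=9 → 22/37 = 0.59459

0.5946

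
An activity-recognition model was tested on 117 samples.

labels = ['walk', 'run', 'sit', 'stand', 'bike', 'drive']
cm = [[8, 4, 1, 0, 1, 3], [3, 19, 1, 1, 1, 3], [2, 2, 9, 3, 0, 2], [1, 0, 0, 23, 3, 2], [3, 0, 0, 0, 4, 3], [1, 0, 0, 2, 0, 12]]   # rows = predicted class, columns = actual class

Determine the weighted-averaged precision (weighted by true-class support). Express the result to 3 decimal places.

0.663

Per-class precision (TP/(TP+FP)):
  walk: TP=8, FP=4+1+0+1+3=9 → 8/17 = 0.4706
  run: TP=19, FP=3+1+1+1+3=9 → 19/28 = 0.6786
  sit: TP=9, FP=2+2+3+0+2=9 → 9/18 = 0.5000
  stand: TP=23, FP=1+0+0+3+2=6 → 23/29 = 0.7931
  bike: TP=4, FP=3+0+0+0+3=6 → 4/10 = 0.4000
  drive: TP=12, FP=1+0+0+2+0=3 → 12/15 = 0.8000
Weighted-precision = Σ (supportᵢ/N)·precisionᵢ with N=117: (18/117)·0.4706 + (25/117)·0.6786 + (11/117)·0.5000 + (29/117)·0.7931 + (9/117)·0.4000 + (25/117)·0.8000 = 0.663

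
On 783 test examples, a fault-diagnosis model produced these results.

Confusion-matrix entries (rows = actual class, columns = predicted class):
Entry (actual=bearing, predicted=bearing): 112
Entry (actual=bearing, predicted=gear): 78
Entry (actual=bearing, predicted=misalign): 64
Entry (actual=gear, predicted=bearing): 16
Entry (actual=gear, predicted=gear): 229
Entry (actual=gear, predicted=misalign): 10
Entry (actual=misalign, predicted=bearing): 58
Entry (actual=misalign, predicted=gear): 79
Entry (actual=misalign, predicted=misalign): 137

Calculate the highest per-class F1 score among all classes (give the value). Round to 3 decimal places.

0.715

Per-class F1 score (2·TP/(2·TP+FP+FN)):
  bearing: TP=112, FP=16+58=74, FN=78+64=142 → 224/440 = 0.5091
  gear: TP=229, FP=78+79=157, FN=16+10=26 → 458/641 = 0.7145
  misalign: TP=137, FP=64+10=74, FN=58+79=137 → 274/485 = 0.5649
Highest is class 'gear' with F1 score = 0.715.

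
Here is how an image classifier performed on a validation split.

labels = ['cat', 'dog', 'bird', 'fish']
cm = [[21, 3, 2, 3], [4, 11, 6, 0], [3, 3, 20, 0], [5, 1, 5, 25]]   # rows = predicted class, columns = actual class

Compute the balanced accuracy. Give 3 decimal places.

Balanced accuracy = mean of per-class recall.
  cat: recall = 21/33 = 0.6364
  dog: recall = 11/18 = 0.6111
  bird: recall = 20/33 = 0.6061
  fish: recall = 25/28 = 0.8929
Mean = (0.6364 + 0.6111 + 0.6061 + 0.8929) / 4 = 0.687

0.687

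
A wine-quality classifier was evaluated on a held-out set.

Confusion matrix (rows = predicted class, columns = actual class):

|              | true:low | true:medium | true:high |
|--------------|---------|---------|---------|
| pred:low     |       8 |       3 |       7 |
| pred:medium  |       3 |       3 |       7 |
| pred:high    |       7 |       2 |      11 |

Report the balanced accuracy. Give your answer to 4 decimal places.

Balanced accuracy = mean of per-class recall.
  low: recall = 8/18 = 0.44444
  medium: recall = 3/8 = 0.37500
  high: recall = 11/25 = 0.44000
Mean = (0.44444 + 0.37500 + 0.44000) / 3 = 0.4198

0.4198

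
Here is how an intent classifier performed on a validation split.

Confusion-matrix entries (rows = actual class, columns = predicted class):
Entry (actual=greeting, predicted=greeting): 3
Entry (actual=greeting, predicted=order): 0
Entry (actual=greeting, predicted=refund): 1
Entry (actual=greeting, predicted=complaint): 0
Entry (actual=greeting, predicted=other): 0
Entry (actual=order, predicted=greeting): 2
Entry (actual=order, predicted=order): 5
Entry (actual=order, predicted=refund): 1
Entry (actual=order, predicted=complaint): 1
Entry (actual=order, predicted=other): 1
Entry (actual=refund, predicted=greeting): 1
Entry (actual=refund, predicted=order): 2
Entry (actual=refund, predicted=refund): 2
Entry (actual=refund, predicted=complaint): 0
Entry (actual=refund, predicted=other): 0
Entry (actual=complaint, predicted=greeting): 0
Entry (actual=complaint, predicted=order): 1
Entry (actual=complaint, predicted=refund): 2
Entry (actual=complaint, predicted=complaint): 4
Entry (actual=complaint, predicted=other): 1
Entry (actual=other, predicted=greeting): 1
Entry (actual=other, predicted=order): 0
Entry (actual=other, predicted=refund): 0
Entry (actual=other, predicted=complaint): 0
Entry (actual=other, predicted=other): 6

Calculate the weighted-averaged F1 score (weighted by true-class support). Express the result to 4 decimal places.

Per-class F1 score (2·TP/(2·TP+FP+FN)):
  greeting: TP=3, FP=2+1+0+1=4, FN=0+1+0+0=1 → 6/11 = 0.54545
  order: TP=5, FP=0+2+1+0=3, FN=2+1+1+1=5 → 10/18 = 0.55556
  refund: TP=2, FP=1+1+2+0=4, FN=1+2+0+0=3 → 4/11 = 0.36364
  complaint: TP=4, FP=0+1+0+0=1, FN=0+1+2+1=4 → 8/13 = 0.61538
  other: TP=6, FP=0+1+0+1=2, FN=1+0+0+0=1 → 12/15 = 0.80000
Weighted-F1 score = Σ (supportᵢ/N)·F1 scoreᵢ with N=34: (4/34)·0.54545 + (10/34)·0.55556 + (5/34)·0.36364 + (8/34)·0.61538 + (7/34)·0.80000 = 0.5905

0.5905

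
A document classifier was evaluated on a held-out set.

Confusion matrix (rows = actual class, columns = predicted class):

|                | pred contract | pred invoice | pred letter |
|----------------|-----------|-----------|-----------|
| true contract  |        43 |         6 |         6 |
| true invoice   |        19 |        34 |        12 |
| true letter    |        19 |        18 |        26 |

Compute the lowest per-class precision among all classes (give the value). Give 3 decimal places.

0.531

Per-class precision (TP/(TP+FP)):
  contract: TP=43, FP=19+19=38 → 43/81 = 0.5309
  invoice: TP=34, FP=6+18=24 → 34/58 = 0.5862
  letter: TP=26, FP=6+12=18 → 26/44 = 0.5909
Lowest is class 'contract' with precision = 0.531.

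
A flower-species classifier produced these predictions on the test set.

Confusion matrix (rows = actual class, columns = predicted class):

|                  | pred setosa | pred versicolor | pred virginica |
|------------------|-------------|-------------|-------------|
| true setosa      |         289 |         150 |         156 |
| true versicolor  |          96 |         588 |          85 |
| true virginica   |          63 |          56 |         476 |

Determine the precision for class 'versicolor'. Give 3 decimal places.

0.741

Take TP from the diagonal, FP from the rest of the 'versicolor' prediction marginal, FN from the rest of the 'versicolor' actual marginal.
precision = TP/(TP+FP).
versicolor: TP=588, FP=150+56=206 → 588/794 = 0.7406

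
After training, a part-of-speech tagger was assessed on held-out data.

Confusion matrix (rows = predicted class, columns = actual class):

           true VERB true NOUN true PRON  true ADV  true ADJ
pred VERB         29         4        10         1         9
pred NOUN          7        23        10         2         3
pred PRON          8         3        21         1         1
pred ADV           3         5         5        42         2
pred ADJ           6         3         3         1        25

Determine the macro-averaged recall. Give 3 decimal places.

Per-class recall (TP/(TP+FN)):
  VERB: TP=29, FN=7+8+3+6=24 → 29/53 = 0.5472
  NOUN: TP=23, FN=4+3+5+3=15 → 23/38 = 0.6053
  PRON: TP=21, FN=10+10+5+3=28 → 21/49 = 0.4286
  ADV: TP=42, FN=1+2+1+1=5 → 42/47 = 0.8936
  ADJ: TP=25, FN=9+3+1+2=15 → 25/40 = 0.6250
Macro-recall = mean = (0.5472 + 0.6053 + 0.4286 + 0.8936 + 0.6250) / 5 = 0.620

0.620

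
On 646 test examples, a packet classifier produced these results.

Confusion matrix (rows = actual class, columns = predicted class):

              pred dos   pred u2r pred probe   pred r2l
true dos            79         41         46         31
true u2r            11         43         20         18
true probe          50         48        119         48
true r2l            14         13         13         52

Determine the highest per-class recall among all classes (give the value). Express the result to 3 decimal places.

0.565

Per-class recall (TP/(TP+FN)):
  dos: TP=79, FN=41+46+31=118 → 79/197 = 0.4010
  u2r: TP=43, FN=11+20+18=49 → 43/92 = 0.4674
  probe: TP=119, FN=50+48+48=146 → 119/265 = 0.4491
  r2l: TP=52, FN=14+13+13=40 → 52/92 = 0.5652
Highest is class 'r2l' with recall = 0.565.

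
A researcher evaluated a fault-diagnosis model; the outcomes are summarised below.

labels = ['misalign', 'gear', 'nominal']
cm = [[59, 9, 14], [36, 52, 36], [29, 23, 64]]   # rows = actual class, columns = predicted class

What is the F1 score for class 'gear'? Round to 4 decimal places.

Treat 'gear' as positive and all other classes as negative.
F1 score = 2·TP/(2·TP+FP+FN).
gear: TP=52, FP=9+23=32, FN=36+36=72 → 104/208 = 0.50000

0.5000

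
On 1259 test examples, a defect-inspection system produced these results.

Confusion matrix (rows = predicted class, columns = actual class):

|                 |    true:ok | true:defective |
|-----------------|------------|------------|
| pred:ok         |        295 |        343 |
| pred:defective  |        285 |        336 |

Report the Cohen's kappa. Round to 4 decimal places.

0.0034

Observed agreement pₒ = trace/N = 631/1259 = 0.50119
Expected agreement pₑ = Σ (rowᵢ·colᵢ)/N² = (580·638 + 679·621)/1259² = 0.49947
κ = (pₒ − pₑ)/(1 − pₑ) = (0.50119 − 0.49947)/(1 − 0.49947) = 0.0034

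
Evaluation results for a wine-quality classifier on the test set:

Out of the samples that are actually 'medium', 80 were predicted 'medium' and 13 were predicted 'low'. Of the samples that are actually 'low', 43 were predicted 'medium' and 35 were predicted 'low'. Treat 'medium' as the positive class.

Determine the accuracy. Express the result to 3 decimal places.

0.673

Accuracy = (TP+TN)/N = (80+35)/171 = 0.673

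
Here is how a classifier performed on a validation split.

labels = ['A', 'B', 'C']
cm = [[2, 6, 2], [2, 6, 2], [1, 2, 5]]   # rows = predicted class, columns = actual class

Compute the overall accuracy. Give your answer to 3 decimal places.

Accuracy = trace / total = (2+6+5=13) / 28 = 13/28 = 0.464

0.464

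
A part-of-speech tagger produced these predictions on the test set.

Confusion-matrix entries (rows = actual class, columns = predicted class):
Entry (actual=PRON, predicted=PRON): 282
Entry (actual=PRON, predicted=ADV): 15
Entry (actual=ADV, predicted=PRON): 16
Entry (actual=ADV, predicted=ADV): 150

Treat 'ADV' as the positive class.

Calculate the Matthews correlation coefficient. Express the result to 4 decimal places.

0.8543

MCC = (TP·TN − FP·FN) / √((TP+FP)(TP+FN)(TN+FP)(TN+FN))
Numerator = 150·282 − 15·16 = 42060
Denominator = √(165·166·297·298) = √2424179340 = 49235.9558
MCC = 42060 / 49235.9558 = 0.8543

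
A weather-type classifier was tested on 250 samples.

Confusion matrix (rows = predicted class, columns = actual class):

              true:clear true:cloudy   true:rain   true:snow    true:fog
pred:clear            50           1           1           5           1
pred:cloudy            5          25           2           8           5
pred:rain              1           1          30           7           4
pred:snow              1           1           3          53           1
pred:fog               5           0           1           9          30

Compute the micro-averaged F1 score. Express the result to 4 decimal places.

Micro-averaging pools counts across classes: ΣTP=188, ΣFP=62, ΣFN=62.
Micro-F1 score = 2·TP/(2·TP+FP+FN) on pooled counts = 0.7520 (equals overall accuracy in single-label multiclass).

0.7520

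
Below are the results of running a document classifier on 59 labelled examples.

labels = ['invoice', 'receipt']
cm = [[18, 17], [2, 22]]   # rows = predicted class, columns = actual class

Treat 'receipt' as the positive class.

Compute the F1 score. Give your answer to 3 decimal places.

Precision = TP/(TP+FP) = 22/24 = 0.9167
Recall = TP/(TP+FN) = 22/39 = 0.5641
F1 = 2·TP/(2·TP+FP+FN) = 44/63 = 0.698

0.698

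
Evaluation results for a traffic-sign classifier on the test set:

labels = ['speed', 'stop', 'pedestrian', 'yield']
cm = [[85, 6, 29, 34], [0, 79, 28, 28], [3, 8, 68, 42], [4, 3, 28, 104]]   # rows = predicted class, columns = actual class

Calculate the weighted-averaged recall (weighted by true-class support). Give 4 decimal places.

Per-class recall (TP/(TP+FN)):
  speed: TP=85, FN=0+3+4=7 → 85/92 = 0.92391
  stop: TP=79, FN=6+8+3=17 → 79/96 = 0.82292
  pedestrian: TP=68, FN=29+28+28=85 → 68/153 = 0.44444
  yield: TP=104, FN=34+28+42=104 → 104/208 = 0.50000
Weighted-recall = Σ (supportᵢ/N)·recallᵢ with N=549: (92/549)·0.92391 + (96/549)·0.82292 + (153/549)·0.44444 + (208/549)·0.50000 = 0.6120

0.6120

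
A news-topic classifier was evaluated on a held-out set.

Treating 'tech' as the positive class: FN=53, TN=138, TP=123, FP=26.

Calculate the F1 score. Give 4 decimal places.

Precision = TP/(TP+FP) = 123/149 = 0.8255
Recall = TP/(TP+FN) = 123/176 = 0.6989
F1 = 2·TP/(2·TP+FP+FN) = 246/325 = 0.7569

0.7569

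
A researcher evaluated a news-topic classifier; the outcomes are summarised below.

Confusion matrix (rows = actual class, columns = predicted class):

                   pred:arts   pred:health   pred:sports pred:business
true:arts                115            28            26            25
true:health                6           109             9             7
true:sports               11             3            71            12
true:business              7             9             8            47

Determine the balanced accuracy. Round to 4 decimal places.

0.7047

Balanced accuracy = mean of per-class recall.
  arts: recall = 115/194 = 0.59278
  health: recall = 109/131 = 0.83206
  sports: recall = 71/97 = 0.73196
  business: recall = 47/71 = 0.66197
Mean = (0.59278 + 0.83206 + 0.73196 + 0.66197) / 4 = 0.7047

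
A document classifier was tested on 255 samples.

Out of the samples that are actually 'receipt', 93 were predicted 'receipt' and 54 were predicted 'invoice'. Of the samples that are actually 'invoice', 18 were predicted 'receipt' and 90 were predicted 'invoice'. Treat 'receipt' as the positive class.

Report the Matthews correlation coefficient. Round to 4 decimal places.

0.4644

MCC = (TP·TN − FP·FN) / √((TP+FP)(TP+FN)(TN+FP)(TN+FN))
Numerator = 93·90 − 18·54 = 7398
Denominator = √(111·147·108·144) = √253761984 = 15929.9085
MCC = 7398 / 15929.9085 = 0.4644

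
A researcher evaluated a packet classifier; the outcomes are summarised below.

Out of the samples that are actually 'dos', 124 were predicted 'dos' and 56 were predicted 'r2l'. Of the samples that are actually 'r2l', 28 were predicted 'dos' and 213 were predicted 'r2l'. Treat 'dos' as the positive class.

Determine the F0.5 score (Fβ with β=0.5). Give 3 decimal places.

Fβ = (1+β²)·TP / ((1+β²)·TP + β²·FN + FP), with β²=1/4
= 1.25·124 / (1.25·124 + 0.25·56 + 28) = 0.787

0.787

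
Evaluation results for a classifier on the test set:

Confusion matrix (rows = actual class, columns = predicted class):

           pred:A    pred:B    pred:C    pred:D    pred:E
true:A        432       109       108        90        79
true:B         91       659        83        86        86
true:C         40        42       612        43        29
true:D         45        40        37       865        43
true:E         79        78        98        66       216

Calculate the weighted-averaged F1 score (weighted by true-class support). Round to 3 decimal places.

Per-class F1 score (2·TP/(2·TP+FP+FN)):
  A: TP=432, FP=91+40+45+79=255, FN=109+108+90+79=386 → 864/1505 = 0.5741
  B: TP=659, FP=109+42+40+78=269, FN=91+83+86+86=346 → 1318/1933 = 0.6818
  C: TP=612, FP=108+83+37+98=326, FN=40+42+43+29=154 → 1224/1704 = 0.7183
  D: TP=865, FP=90+86+43+66=285, FN=45+40+37+43=165 → 1730/2180 = 0.7936
  E: TP=216, FP=79+86+29+43=237, FN=79+78+98+66=321 → 432/990 = 0.4364
Weighted-F1 score = Σ (supportᵢ/N)·F1 scoreᵢ with N=4156: (818/4156)·0.5741 + (1005/4156)·0.6818 + (766/4156)·0.7183 + (1030/4156)·0.7936 + (537/4156)·0.4364 = 0.663

0.663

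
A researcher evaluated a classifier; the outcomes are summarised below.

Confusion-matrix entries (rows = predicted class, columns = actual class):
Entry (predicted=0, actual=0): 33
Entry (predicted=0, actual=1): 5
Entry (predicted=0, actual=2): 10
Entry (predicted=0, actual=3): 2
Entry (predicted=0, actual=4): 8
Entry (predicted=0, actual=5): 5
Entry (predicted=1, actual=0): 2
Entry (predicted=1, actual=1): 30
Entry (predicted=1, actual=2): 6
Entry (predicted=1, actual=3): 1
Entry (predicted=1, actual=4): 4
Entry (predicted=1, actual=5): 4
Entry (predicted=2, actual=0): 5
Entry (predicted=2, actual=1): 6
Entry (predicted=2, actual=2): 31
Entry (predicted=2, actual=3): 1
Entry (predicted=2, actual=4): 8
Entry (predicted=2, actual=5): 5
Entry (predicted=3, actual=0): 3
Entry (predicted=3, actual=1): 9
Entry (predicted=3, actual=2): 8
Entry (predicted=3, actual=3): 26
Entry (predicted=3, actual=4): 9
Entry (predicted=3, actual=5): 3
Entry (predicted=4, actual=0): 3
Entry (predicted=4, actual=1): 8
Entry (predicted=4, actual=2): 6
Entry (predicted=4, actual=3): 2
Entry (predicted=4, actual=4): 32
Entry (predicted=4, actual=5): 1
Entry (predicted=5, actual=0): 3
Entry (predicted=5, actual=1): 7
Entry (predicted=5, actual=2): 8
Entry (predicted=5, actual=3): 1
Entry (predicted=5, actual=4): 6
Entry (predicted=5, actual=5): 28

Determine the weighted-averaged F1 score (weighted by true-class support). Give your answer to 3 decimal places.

Per-class F1 score (2·TP/(2·TP+FP+FN)):
  0: TP=33, FP=5+10+2+8+5=30, FN=2+5+3+3+3=16 → 66/112 = 0.5893
  1: TP=30, FP=2+6+1+4+4=17, FN=5+6+9+8+7=35 → 60/112 = 0.5357
  2: TP=31, FP=5+6+1+8+5=25, FN=10+6+8+6+8=38 → 62/125 = 0.4960
  3: TP=26, FP=3+9+8+9+3=32, FN=2+1+1+2+1=7 → 52/91 = 0.5714
  4: TP=32, FP=3+8+6+2+1=20, FN=8+4+8+9+6=35 → 64/119 = 0.5378
  5: TP=28, FP=3+7+8+1+6=25, FN=5+4+5+3+1=18 → 56/99 = 0.5657
Weighted-F1 score = Σ (supportᵢ/N)·F1 scoreᵢ with N=329: (49/329)·0.5893 + (65/329)·0.5357 + (69/329)·0.4960 + (33/329)·0.5714 + (67/329)·0.5378 + (46/329)·0.5657 = 0.544

0.544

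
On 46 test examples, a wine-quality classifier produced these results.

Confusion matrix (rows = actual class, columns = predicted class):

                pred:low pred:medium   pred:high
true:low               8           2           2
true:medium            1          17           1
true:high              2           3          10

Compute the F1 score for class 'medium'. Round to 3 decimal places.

Take TP from the diagonal, FP from the rest of the 'medium' prediction marginal, FN from the rest of the 'medium' actual marginal.
F1 score = 2·TP/(2·TP+FP+FN).
medium: TP=17, FP=2+3=5, FN=1+1=2 → 34/41 = 0.8293

0.829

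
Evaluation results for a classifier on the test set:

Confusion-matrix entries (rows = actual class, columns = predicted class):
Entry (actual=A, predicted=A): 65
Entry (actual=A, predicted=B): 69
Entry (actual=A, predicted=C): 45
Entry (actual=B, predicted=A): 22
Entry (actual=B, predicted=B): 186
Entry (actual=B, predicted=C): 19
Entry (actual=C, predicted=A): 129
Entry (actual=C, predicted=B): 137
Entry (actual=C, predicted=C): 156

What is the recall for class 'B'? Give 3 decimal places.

recall = TP/(TP+FN).
B: TP=186, FN=22+19=41 → 186/227 = 0.8194

0.819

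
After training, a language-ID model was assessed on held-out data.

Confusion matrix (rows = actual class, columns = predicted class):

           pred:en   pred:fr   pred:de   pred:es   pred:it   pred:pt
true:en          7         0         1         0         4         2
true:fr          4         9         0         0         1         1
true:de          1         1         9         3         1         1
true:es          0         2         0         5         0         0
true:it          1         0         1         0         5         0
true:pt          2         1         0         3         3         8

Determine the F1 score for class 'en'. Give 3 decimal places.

0.483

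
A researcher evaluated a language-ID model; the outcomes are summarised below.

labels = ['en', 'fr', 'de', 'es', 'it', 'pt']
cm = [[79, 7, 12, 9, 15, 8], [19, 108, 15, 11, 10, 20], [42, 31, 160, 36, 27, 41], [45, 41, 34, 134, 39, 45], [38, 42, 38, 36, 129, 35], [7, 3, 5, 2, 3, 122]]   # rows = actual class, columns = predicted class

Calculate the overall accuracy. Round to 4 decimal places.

Accuracy = trace / total = (79+108+160+134+129+122=732) / 1448 = 732/1448 = 0.5055

0.5055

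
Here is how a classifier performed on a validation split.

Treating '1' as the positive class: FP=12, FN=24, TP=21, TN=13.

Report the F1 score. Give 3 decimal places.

0.538

Precision = TP/(TP+FP) = 21/33 = 0.6364
Recall = TP/(TP+FN) = 21/45 = 0.4667
F1 = 2·TP/(2·TP+FP+FN) = 42/78 = 0.538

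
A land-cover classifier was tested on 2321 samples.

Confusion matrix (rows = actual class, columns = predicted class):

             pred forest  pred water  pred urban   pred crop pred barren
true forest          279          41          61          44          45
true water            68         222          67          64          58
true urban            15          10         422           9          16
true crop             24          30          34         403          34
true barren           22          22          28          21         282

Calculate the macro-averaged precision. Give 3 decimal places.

Per-class precision (TP/(TP+FP)):
  forest: TP=279, FP=68+15+24+22=129 → 279/408 = 0.6838
  water: TP=222, FP=41+10+30+22=103 → 222/325 = 0.6831
  urban: TP=422, FP=61+67+34+28=190 → 422/612 = 0.6895
  crop: TP=403, FP=44+64+9+21=138 → 403/541 = 0.7449
  barren: TP=282, FP=45+58+16+34=153 → 282/435 = 0.6483
Macro-precision = mean = (0.6838 + 0.6831 + 0.6895 + 0.7449 + 0.6483) / 5 = 0.690

0.690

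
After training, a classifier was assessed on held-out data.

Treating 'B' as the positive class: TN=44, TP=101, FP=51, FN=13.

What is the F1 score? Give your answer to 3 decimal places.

Precision = TP/(TP+FP) = 101/152 = 0.6645
Recall = TP/(TP+FN) = 101/114 = 0.8860
F1 = 2·TP/(2·TP+FP+FN) = 202/266 = 0.759

0.759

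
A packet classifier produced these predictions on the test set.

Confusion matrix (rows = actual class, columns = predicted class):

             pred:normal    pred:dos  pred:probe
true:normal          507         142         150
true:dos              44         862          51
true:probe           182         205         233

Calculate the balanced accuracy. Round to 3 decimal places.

0.637

Balanced accuracy = mean of per-class recall.
  normal: recall = 507/799 = 0.6345
  dos: recall = 862/957 = 0.9007
  probe: recall = 233/620 = 0.3758
Mean = (0.6345 + 0.9007 + 0.3758) / 3 = 0.637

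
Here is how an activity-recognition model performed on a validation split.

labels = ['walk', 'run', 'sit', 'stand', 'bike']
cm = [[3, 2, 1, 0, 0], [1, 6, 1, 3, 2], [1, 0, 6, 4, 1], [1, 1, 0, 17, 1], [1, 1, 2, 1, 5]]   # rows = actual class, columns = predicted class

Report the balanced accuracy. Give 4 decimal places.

Balanced accuracy = mean of per-class recall.
  walk: recall = 3/6 = 0.50000
  run: recall = 6/13 = 0.46154
  sit: recall = 6/12 = 0.50000
  stand: recall = 17/20 = 0.85000
  bike: recall = 5/10 = 0.50000
Mean = (0.50000 + 0.46154 + 0.50000 + 0.85000 + 0.50000) / 5 = 0.5623

0.5623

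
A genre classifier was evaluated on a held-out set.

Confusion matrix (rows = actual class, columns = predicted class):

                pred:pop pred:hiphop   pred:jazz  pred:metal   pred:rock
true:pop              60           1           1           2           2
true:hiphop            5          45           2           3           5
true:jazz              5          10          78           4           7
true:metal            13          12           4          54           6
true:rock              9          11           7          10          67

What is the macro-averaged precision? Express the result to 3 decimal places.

Per-class precision (TP/(TP+FP)):
  pop: TP=60, FP=5+5+13+9=32 → 60/92 = 0.6522
  hiphop: TP=45, FP=1+10+12+11=34 → 45/79 = 0.5696
  jazz: TP=78, FP=1+2+4+7=14 → 78/92 = 0.8478
  metal: TP=54, FP=2+3+4+10=19 → 54/73 = 0.7397
  rock: TP=67, FP=2+5+7+6=20 → 67/87 = 0.7701
Macro-precision = mean = (0.6522 + 0.5696 + 0.8478 + 0.7397 + 0.7701) / 5 = 0.716

0.716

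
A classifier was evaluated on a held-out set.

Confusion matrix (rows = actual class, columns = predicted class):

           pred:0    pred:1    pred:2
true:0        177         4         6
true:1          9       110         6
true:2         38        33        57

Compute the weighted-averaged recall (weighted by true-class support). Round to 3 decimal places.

0.782

Per-class recall (TP/(TP+FN)):
  0: TP=177, FN=4+6=10 → 177/187 = 0.9465
  1: TP=110, FN=9+6=15 → 110/125 = 0.8800
  2: TP=57, FN=38+33=71 → 57/128 = 0.4453
Weighted-recall = Σ (supportᵢ/N)·recallᵢ with N=440: (187/440)·0.9465 + (125/440)·0.8800 + (128/440)·0.4453 = 0.782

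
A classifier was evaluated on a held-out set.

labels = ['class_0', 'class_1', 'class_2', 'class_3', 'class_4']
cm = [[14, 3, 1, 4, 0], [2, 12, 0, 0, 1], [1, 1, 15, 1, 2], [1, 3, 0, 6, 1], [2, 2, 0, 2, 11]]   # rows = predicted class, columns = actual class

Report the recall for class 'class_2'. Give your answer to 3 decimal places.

One-vs-rest for 'class_2': TP = diagonal; FP = other classes predicted 'class_2'; FN = 'class_2' predicted as other.
recall = TP/(TP+FN).
class_2: TP=15, FN=1+0+0+0=1 → 15/16 = 0.9375

0.938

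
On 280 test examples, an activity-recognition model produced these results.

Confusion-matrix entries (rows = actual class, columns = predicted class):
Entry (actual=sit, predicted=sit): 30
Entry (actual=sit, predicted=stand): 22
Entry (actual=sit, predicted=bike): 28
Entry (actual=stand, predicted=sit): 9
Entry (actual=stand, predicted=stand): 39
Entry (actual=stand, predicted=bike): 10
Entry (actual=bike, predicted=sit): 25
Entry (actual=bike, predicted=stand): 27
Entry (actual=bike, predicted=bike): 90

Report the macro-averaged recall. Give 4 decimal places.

0.5604

Per-class recall (TP/(TP+FN)):
  sit: TP=30, FN=22+28=50 → 30/80 = 0.37500
  stand: TP=39, FN=9+10=19 → 39/58 = 0.67241
  bike: TP=90, FN=25+27=52 → 90/142 = 0.63380
Macro-recall = mean = (0.37500 + 0.67241 + 0.63380) / 3 = 0.5604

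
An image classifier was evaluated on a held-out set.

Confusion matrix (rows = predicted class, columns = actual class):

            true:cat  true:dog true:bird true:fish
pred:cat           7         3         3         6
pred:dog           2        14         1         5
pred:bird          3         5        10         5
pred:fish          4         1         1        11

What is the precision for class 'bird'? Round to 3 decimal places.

0.435

Treat 'bird' as positive and all other classes as negative.
precision = TP/(TP+FP).
bird: TP=10, FP=3+5+5=13 → 10/23 = 0.4348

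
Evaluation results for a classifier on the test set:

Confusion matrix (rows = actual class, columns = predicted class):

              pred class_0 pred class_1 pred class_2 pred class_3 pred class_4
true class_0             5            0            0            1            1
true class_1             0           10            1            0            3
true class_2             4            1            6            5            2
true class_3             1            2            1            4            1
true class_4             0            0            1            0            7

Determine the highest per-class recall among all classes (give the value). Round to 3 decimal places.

0.875

Per-class recall (TP/(TP+FN)):
  class_0: TP=5, FN=0+0+1+1=2 → 5/7 = 0.7143
  class_1: TP=10, FN=0+1+0+3=4 → 10/14 = 0.7143
  class_2: TP=6, FN=4+1+5+2=12 → 6/18 = 0.3333
  class_3: TP=4, FN=1+2+1+1=5 → 4/9 = 0.4444
  class_4: TP=7, FN=0+0+1+0=1 → 7/8 = 0.8750
Highest is class 'class_4' with recall = 0.875.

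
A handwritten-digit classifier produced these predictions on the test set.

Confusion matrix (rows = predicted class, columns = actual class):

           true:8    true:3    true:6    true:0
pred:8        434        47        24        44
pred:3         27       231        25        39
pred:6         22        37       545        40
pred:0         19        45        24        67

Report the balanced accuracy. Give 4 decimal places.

Balanced accuracy = mean of per-class recall.
  8: recall = 434/502 = 0.86454
  3: recall = 231/360 = 0.64167
  6: recall = 545/618 = 0.88188
  0: recall = 67/190 = 0.35263
Mean = (0.86454 + 0.64167 + 0.88188 + 0.35263) / 4 = 0.6852

0.6852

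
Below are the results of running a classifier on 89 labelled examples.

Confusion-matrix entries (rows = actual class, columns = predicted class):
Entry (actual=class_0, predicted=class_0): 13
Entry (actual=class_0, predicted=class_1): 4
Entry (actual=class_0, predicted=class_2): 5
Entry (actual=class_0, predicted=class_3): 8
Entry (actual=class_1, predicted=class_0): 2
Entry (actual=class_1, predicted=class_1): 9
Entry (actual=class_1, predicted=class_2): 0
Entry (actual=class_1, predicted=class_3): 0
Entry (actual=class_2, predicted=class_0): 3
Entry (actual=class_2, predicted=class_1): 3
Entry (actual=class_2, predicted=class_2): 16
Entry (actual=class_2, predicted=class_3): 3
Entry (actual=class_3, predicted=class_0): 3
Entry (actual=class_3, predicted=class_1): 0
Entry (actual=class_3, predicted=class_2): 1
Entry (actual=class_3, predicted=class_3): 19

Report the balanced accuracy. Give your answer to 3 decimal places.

Balanced accuracy = mean of per-class recall.
  class_0: recall = 13/30 = 0.4333
  class_1: recall = 9/11 = 0.8182
  class_2: recall = 16/25 = 0.6400
  class_3: recall = 19/23 = 0.8261
Mean = (0.4333 + 0.8182 + 0.6400 + 0.8261) / 4 = 0.679

0.679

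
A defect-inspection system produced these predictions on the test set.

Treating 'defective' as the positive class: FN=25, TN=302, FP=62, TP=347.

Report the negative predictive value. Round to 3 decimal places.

NPV = TN/(TN+FN) = 302/(302+25) = 0.924

0.924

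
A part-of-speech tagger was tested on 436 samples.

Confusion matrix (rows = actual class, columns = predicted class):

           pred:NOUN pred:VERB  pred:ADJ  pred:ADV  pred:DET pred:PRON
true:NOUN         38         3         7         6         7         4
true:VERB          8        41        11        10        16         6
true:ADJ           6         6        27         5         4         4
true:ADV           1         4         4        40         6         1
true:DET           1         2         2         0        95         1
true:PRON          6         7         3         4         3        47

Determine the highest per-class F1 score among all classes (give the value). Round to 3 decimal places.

Per-class F1 score (2·TP/(2·TP+FP+FN)):
  NOUN: TP=38, FP=8+6+1+1+6=22, FN=3+7+6+7+4=27 → 76/125 = 0.6080
  VERB: TP=41, FP=3+6+4+2+7=22, FN=8+11+10+16+6=51 → 82/155 = 0.5290
  ADJ: TP=27, FP=7+11+4+2+3=27, FN=6+6+5+4+4=25 → 54/106 = 0.5094
  ADV: TP=40, FP=6+10+5+0+4=25, FN=1+4+4+6+1=16 → 80/121 = 0.6612
  DET: TP=95, FP=7+16+4+6+3=36, FN=1+2+2+0+1=6 → 190/232 = 0.8190
  PRON: TP=47, FP=4+6+4+1+1=16, FN=6+7+3+4+3=23 → 94/133 = 0.7068
Highest is class 'DET' with F1 score = 0.819.

0.819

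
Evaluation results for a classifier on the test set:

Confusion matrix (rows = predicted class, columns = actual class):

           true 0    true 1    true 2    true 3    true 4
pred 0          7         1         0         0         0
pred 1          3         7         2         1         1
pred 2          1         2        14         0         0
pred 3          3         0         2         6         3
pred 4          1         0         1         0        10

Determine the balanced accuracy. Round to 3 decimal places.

Balanced accuracy = mean of per-class recall.
  0: recall = 7/15 = 0.4667
  1: recall = 7/10 = 0.7000
  2: recall = 14/19 = 0.7368
  3: recall = 6/7 = 0.8571
  4: recall = 10/14 = 0.7143
Mean = (0.4667 + 0.7000 + 0.7368 + 0.8571 + 0.7143) / 5 = 0.695

0.695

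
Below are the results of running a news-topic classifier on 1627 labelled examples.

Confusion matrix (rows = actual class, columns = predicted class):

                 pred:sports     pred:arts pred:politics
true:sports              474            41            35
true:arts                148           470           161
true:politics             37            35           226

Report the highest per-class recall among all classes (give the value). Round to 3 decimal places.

0.862

Per-class recall (TP/(TP+FN)):
  sports: TP=474, FN=41+35=76 → 474/550 = 0.8618
  arts: TP=470, FN=148+161=309 → 470/779 = 0.6033
  politics: TP=226, FN=37+35=72 → 226/298 = 0.7584
Highest is class 'sports' with recall = 0.862.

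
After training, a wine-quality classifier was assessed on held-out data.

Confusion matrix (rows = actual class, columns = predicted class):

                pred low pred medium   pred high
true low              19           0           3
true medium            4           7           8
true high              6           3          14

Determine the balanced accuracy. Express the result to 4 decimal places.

0.6136

Balanced accuracy = mean of per-class recall.
  low: recall = 19/22 = 0.86364
  medium: recall = 7/19 = 0.36842
  high: recall = 14/23 = 0.60870
Mean = (0.86364 + 0.36842 + 0.60870) / 3 = 0.6136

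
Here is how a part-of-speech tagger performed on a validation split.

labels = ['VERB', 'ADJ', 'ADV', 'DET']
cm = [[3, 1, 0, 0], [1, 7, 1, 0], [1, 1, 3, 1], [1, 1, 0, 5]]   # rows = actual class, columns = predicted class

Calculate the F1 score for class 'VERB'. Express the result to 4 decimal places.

0.6000

Treat 'VERB' as positive and all other classes as negative.
F1 score = 2·TP/(2·TP+FP+FN).
VERB: TP=3, FP=1+1+1=3, FN=1+0+0=1 → 6/10 = 0.60000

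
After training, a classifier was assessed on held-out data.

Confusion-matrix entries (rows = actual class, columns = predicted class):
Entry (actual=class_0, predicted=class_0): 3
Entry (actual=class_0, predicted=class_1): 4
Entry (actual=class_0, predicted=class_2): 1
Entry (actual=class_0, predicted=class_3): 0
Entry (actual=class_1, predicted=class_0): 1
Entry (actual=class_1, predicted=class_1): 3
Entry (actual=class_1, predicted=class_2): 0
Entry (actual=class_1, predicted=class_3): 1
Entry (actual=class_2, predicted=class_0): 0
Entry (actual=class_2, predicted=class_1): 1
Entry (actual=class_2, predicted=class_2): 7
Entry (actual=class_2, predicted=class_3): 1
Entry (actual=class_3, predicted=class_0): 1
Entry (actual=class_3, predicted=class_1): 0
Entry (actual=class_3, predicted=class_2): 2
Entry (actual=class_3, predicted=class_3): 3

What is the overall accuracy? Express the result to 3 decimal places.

Accuracy = trace / total = (3+3+7+3=16) / 28 = 16/28 = 0.571

0.571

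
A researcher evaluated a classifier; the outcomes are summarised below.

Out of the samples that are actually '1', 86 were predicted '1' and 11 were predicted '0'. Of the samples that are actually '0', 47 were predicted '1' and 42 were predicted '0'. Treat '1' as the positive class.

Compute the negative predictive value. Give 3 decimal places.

NPV = TN/(TN+FN) = 42/(42+11) = 0.792

0.792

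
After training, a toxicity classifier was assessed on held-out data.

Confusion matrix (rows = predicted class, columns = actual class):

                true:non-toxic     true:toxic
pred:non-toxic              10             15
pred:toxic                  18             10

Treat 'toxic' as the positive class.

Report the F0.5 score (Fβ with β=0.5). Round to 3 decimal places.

Fβ = (1+β²)·TP / ((1+β²)·TP + β²·FN + FP), with β²=1/4
= 1.25·10 / (1.25·10 + 0.25·15 + 18) = 0.365

0.365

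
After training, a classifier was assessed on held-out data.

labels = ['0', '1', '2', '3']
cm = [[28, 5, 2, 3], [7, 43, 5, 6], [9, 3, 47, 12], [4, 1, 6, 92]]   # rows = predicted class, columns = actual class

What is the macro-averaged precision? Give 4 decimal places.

Per-class precision (TP/(TP+FP)):
  0: TP=28, FP=5+2+3=10 → 28/38 = 0.73684
  1: TP=43, FP=7+5+6=18 → 43/61 = 0.70492
  2: TP=47, FP=9+3+12=24 → 47/71 = 0.66197
  3: TP=92, FP=4+1+6=11 → 92/103 = 0.89320
Macro-precision = mean = (0.73684 + 0.70492 + 0.66197 + 0.89320) / 4 = 0.7492

0.7492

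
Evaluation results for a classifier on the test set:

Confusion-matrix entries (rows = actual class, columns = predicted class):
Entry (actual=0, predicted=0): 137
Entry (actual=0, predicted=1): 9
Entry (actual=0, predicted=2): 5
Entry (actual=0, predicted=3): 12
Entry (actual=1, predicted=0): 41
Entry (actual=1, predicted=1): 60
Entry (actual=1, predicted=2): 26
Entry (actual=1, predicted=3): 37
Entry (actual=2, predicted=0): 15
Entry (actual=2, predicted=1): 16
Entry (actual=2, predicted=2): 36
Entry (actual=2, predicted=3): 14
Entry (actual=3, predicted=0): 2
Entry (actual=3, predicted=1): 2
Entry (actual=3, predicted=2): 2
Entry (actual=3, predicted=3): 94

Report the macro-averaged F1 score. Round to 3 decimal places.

Per-class F1 score (2·TP/(2·TP+FP+FN)):
  0: TP=137, FP=41+15+2=58, FN=9+5+12=26 → 274/358 = 0.7654
  1: TP=60, FP=9+16+2=27, FN=41+26+37=104 → 120/251 = 0.4781
  2: TP=36, FP=5+26+2=33, FN=15+16+14=45 → 72/150 = 0.4800
  3: TP=94, FP=12+37+14=63, FN=2+2+2=6 → 188/257 = 0.7315
Macro-F1 score = mean = (0.7654 + 0.4781 + 0.4800 + 0.7315) / 4 = 0.614

0.614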